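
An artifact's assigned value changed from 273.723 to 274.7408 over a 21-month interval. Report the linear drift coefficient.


rate = (v2 - v1) / months
= (274.7408 - 273.723) / 21
= 1.0178 / 21
= 0.0485

0.0485


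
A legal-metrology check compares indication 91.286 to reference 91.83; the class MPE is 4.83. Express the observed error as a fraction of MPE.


e = indication - reference = 91.286 - 91.83 = -0.5440
|e| = 0.5440
ratio = |e| / MPE = 0.5440 / 4.83
ratio = 0.1126

0.1126


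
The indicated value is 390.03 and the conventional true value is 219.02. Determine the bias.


Systematic error = measured - true
= 390.03 - 219.02
= 171.0100

171.0100


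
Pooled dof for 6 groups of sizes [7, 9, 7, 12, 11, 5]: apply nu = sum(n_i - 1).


nu = sum_i (n_i - 1)
nu = ((7 - 1) + (9 - 1) + (7 - 1) + (12 - 1) + (11 - 1) + (5 - 1))
nu = 6 + 8 + 6 + 11 + 10 + 4
nu = 45

45


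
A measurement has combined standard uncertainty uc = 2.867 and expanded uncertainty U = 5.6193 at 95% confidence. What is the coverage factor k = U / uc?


k = U / uc
k = 5.6193 / 2.867
k = 1.96

1.96


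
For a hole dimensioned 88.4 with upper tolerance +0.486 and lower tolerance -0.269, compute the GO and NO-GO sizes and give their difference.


GO = nominal - lower_tol (smallest hole = maximum material condition)
GO = 88.4 - 0.269 = 88.131
NO-GO = nominal + upper_tol (largest hole = least material condition)
NO-GO = 88.4 + 0.486 = 88.886
spread = NO-GO - GO = 88.886 - 88.131 = 0.7550

0.7550


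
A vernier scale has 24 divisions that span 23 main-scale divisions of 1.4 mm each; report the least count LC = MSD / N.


LC = MSD / n_div
= 1.4 / 24
= 0.0583

0.0583


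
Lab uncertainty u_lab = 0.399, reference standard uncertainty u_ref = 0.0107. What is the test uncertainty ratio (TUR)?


TUR = u_lab / u_ref
= 0.399 / 0.0107
= 37.2897

37.2897


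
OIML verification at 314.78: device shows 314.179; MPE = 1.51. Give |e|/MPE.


e = indication - reference = 314.179 - 314.78 = -0.6010
|e| = 0.6010
ratio = |e| / MPE = 0.6010 / 1.51
ratio = 0.3980

0.3980


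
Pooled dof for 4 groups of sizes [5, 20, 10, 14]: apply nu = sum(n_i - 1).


nu = sum_i (n_i - 1)
nu = ((5 - 1) + (20 - 1) + (10 - 1) + (14 - 1))
nu = 4 + 19 + 9 + 13
nu = 45

45


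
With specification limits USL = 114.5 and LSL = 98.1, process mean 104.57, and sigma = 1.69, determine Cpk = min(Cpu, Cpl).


Cpu = (USL - mean) / (3*sigma) = (114.5 - 104.57) / (3*1.69) = 1.9586
Cpl = (mean - LSL) / (3*sigma) = (104.57 - 98.1) / (3*1.69) = 1.2761
Cpk = min(Cpu, Cpl) = 1.2761

1.2761


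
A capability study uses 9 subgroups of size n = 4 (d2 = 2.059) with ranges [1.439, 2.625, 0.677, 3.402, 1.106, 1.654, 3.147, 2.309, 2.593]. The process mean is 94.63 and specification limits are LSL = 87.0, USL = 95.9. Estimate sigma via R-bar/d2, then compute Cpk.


R_bar = (1.439 + 2.625 + 0.677 + 3.402 + 1.106 + 1.654 + 3.147 + 2.309 + 2.593) / 9 = 2.1057778
sigma = R_bar / d2 = 2.1057778 / 2.059 = 1.0227187
Cp = (USL - LSL)/(6*sigma) = (95.9 - 87.0)/(6*1.0227187) = 1.4504
Cpu = (95.9 - 94.63)/(3*1.0227187) = 0.4139
Cpl = (94.63 - 87.0)/(3*1.0227187) = 2.4868
Cpk = min(Cpu, Cpl) = 0.4139

0.4139


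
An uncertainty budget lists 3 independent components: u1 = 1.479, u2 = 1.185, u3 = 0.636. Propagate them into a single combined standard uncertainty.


uc = sqrt(1.479^2 + 1.185^2 + 0.636^2)
uc = sqrt(3.996162)
uc = 1.9990

1.9990


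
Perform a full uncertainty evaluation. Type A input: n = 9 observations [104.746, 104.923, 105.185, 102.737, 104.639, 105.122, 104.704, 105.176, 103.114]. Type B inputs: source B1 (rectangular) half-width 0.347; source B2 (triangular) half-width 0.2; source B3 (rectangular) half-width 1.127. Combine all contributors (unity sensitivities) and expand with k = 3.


mean = (104.746 + 104.923 + 105.185 + 102.737 + 104.639 + 105.122 + 104.704 + 105.176 + 103.114) / 9 = 104.4828889
s = sqrt(sum((x - mean)^2)/(n-1)) = 0.91104314
u_A = s / sqrt(n) = 0.91104314 / sqrt(9) = 0.30368105
u_B1 = 0.347 / sqrt(3) = 0.20034054
u_B2 = 0.2 / sqrt(6) = 0.081649658
u_B3 = 1.127 / sqrt(3) = 0.65067375
uc = sqrt(0.30368105^2 + 0.20034054^2 + 0.081649658^2 + 0.65067375^2) = 0.74993434
U = k * uc = 3 * 0.74993434
U = 2.2498

2.2498


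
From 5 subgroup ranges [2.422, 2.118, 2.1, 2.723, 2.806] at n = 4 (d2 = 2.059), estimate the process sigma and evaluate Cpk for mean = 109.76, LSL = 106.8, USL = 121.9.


R_bar = (2.422 + 2.118 + 2.1 + 2.723 + 2.806) / 5 = 2.4338
sigma = R_bar / d2 = 2.4338 / 2.059 = 1.1820301
Cp = (USL - LSL)/(6*sigma) = (121.9 - 106.8)/(6*1.1820301) = 2.1291
Cpu = (121.9 - 109.76)/(3*1.1820301) = 3.4235
Cpl = (109.76 - 106.8)/(3*1.1820301) = 0.8347
Cpk = min(Cpu, Cpl) = 0.8347

0.8347


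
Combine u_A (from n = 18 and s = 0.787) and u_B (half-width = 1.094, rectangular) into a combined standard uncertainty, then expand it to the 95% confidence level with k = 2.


u_A = s / sqrt(n) = 0.787 / sqrt(18) = 0.18549768
u_B = half_width / sqrt(3) = 1.094 / sqrt(3) = 0.63162119
uc = sqrt(u_A^2 + u_B^2) = sqrt(0.18549768^2 + 0.63162119^2) = 0.65829683
U = k * uc = 2 * 0.65829683
U = 1.3166

1.3166


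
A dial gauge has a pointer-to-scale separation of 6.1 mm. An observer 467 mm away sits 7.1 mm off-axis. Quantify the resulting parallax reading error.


error = h * offset / d
= 6.1 * 7.1 / 467
= 0.0927

0.0927


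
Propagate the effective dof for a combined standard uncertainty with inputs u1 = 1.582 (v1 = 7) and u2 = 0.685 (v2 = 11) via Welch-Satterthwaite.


uc = sqrt(u1^2 + u2^2) = sqrt(1.582^2 + 0.685^2) = 1.7239342
v_eff = uc^4 / (u1^4/v1 + u2^4/v2)
= 1.7239342^4 / (1.582^4/7 + 0.685^4/11)
= 8.8324816 / 0.91481956
v_eff = 9.6549

9.6549


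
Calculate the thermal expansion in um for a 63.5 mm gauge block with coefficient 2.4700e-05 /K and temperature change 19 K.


dL = L * alpha * dT
= 63.5 * 2.4700e-05 * 19
= 0.0298006 mm
dL_um = 0.0298006 * 1000 = 29.8006 um

29.8006


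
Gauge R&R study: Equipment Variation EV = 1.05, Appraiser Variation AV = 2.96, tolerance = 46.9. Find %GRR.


GRR = sqrt(EV^2 + AV^2) = sqrt(1.05^2 + 2.96^2) = 3.1407165
%GRR = GRR / tol * 100 = 3.1407165 / 46.9 * 100
%GRR = 6.6966

6.6966


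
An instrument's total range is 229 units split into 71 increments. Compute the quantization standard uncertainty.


resolution = range / divisions
resolution = 229 / 71 = 3.2253521
u_res = resolution / (2*sqrt(3))
u_res = 3.2253521 / 3.4641016
u_res = 0.9311

0.9311


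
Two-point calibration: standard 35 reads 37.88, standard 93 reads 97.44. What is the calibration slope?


slope = (y2 - y1) / (x2 - x1)
= (97.44 - 37.88) / (93 - 35)
= 59.5600 / 58
= 1.0269

1.0269


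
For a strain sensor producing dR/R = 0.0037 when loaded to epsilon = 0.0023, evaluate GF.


GF = (dR/R) / epsilon
= 0.0037 / 0.0023
= 1.6087

1.6087


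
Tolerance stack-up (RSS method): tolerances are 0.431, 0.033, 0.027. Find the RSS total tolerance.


RSS = sqrt(0.431^2 + 0.033^2 + 0.027^2)
= sqrt(0.187579)
= 0.4331

0.4331


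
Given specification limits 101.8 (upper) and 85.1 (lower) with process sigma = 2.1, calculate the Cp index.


Cp = (USL - LSL) / (6 * sigma)
= (101.8 - 85.1) / (6 * 2.1)
= 16.7000 / 12.6000
= 1.3254

1.3254


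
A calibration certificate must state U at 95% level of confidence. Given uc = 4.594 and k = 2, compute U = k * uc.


U = k * uc
U = 2 * 4.594
U = 9.1880

9.1880


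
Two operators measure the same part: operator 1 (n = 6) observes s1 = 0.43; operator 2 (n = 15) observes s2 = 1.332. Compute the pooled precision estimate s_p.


s_p = sqrt(((n1-1)*s1^2 + (n2-1)*s2^2) / (n1+n2-2))
numerator = (6-1)*0.43^2 + (15-1)*1.332^2 = 0.9245 + 24.839136 = 25.763636
denominator = 6 + 15 - 2 = 19
s_p^2 = 25.763636 / 19 = 1.3559808
s_p = sqrt(1.3559808) = 1.1645

1.1645


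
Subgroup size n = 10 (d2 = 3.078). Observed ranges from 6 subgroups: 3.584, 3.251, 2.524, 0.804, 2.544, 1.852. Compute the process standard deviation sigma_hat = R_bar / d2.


R_bar = (3.584 + 3.251 + 2.524 + 0.804 + 2.544 + 1.852) / 6
R_bar = 14.559 / 6 = 2.4265
sigma_hat = R_bar / d2 = 2.4265 / 3.078 = 0.7883

0.7883


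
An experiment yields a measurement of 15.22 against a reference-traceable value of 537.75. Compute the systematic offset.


Systematic error = measured - true
= 15.22 - 537.75
= -522.5300

-522.5300


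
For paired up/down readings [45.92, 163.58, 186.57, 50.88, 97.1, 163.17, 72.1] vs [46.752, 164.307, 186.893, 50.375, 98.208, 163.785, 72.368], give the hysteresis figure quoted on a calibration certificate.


|45.92 - 46.752| = 0.8320
|163.58 - 164.307| = 0.7270
|186.57 - 186.893| = 0.3230
|50.88 - 50.375| = 0.5050
|97.1 - 98.208| = 1.1080
|163.17 - 163.785| = 0.6150
|72.1 - 72.368| = 0.2680
hysteresis = max(diffs) = 1.1080

1.1080


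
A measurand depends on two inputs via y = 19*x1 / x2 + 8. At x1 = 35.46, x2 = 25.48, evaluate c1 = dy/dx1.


y = 19*x1 / x2 + 8
dy/dx1 = 19/x2
Evaluate at x2 = 25.48: c1 = 19 / 25.48
c1 = 0.7457

0.7457


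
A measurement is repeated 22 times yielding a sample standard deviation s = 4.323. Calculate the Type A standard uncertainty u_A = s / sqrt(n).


u_A = s / sqrt(n)
u_A = 4.323 / sqrt(22)
u_A = 4.323 / 4.6904158
u_A = 0.9217

0.9217


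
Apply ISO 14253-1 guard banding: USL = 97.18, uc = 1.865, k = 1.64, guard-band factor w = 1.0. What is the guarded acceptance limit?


U = k * uc = 1.64 * 1.865 = 3.0586
guard band g = w * U = 1.0 * 3.0586 = 3.0586
AL = USL - g = 97.18 - 3.0586
AL = 94.1214

94.1214


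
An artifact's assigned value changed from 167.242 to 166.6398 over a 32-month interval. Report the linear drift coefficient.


rate = (v2 - v1) / months
= (166.6398 - 167.242) / 32
= -0.6022 / 32
= -0.0188

-0.0188


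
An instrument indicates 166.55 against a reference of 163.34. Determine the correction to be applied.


Correction = standard - reading
= 163.34 - 166.55
= -3.2100

-3.2100


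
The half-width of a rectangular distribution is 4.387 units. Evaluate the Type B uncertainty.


u_B = half_width / sqrt(3)
u_B = 4.387 / 1.7320508
u_B = 2.5328

2.5328


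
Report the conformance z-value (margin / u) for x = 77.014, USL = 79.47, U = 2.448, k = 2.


u = U / k = 2.448 / 2 = 1.224
margin = |USL - x| = |79.47 - 77.014| = 2.456
z = margin / u = 2.456 / 1.224
z = 2.0065

2.0065


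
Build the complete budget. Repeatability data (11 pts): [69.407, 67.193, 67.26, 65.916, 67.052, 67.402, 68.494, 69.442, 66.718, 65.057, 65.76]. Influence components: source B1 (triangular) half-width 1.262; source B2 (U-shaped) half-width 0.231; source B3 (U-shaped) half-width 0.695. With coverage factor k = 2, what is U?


mean = (69.407 + 67.193 + 67.26 + 65.916 + 67.052 + 67.402 + 68.494 + 69.442 + 66.718 + 65.057 + 65.76) / 11 = 67.24554545
s = sqrt(sum((x - mean)^2)/(n-1)) = 1.4199442
u_A = s / sqrt(n) = 1.4199442 / sqrt(11) = 0.42812928
u_B1 = 1.262 / sqrt(6) = 0.51520934
u_B2 = 0.231 / sqrt(2) = 0.16334167
u_B3 = 0.695 / sqrt(2) = 0.49143921
uc = sqrt(0.42812928^2 + 0.51520934^2 + 0.16334167^2 + 0.49143921^2) = 0.84671621
U = k * uc = 2 * 0.84671621
U = 1.6934

1.6934


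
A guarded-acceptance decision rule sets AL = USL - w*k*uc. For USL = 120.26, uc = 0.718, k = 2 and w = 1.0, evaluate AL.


U = k * uc = 2 * 0.718 = 1.436
guard band g = w * U = 1.0 * 1.436 = 1.436
AL = USL - g = 120.26 - 1.436
AL = 118.8240

118.8240


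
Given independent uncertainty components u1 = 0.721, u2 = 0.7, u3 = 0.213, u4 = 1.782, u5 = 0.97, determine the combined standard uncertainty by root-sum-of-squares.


uc = sqrt(0.721^2 + 0.7^2 + 0.213^2 + 1.782^2 + 0.97^2)
uc = sqrt(5.171634)
uc = 2.2741

2.2741


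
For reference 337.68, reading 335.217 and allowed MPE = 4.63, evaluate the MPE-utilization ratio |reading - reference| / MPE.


e = indication - reference = 335.217 - 337.68 = -2.4630
|e| = 2.4630
ratio = |e| / MPE = 2.4630 / 4.63
ratio = 0.5320

0.5320


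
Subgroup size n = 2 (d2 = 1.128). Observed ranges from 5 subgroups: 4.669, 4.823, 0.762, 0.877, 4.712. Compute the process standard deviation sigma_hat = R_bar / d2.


R_bar = (4.669 + 4.823 + 0.762 + 0.877 + 4.712) / 5
R_bar = 15.843 / 5 = 3.1686
sigma_hat = R_bar / d2 = 3.1686 / 1.128 = 2.8090

2.8090


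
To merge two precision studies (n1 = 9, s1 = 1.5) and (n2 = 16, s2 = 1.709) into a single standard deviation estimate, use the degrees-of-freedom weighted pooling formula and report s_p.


s_p = sqrt(((n1-1)*s1^2 + (n2-1)*s2^2) / (n1+n2-2))
numerator = (9-1)*1.5^2 + (16-1)*1.709^2 = 18 + 43.810215 = 61.810215
denominator = 9 + 16 - 2 = 23
s_p^2 = 61.810215 / 23 = 2.6874007
s_p = sqrt(2.6874007) = 1.6393

1.6393


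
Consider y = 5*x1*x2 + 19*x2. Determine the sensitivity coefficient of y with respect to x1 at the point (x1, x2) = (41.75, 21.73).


y = 5*x1*x2 + 19*x2
dy/dx1 = 5*x2
Evaluate at x2 = 21.73: c1 = 5 * 21.73
c1 = 108.6500

108.6500


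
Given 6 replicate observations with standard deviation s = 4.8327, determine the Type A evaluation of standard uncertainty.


u_A = s / sqrt(n)
u_A = 4.8327 / sqrt(6)
u_A = 4.8327 / 2.4494897
u_A = 1.9729

1.9729


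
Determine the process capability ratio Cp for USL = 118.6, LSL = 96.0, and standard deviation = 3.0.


Cp = (USL - LSL) / (6 * sigma)
= (118.6 - 96.0) / (6 * 3.0)
= 22.6000 / 18.0000
= 1.2556

1.2556


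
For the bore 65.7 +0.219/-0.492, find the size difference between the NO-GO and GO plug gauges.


GO = nominal - lower_tol (smallest hole = maximum material condition)
GO = 65.7 - 0.492 = 65.208
NO-GO = nominal + upper_tol (largest hole = least material condition)
NO-GO = 65.7 + 0.219 = 65.919
spread = NO-GO - GO = 65.919 - 65.208 = 0.7110

0.7110


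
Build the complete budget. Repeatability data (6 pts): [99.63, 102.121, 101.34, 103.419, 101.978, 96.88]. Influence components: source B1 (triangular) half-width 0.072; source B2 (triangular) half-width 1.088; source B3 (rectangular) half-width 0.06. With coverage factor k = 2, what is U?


mean = (99.63 + 102.121 + 101.34 + 103.419 + 101.978 + 96.88) / 6 = 100.8946667
s = sqrt(sum((x - mean)^2)/(n-1)) = 2.322284
u_A = s / sqrt(n) = 2.322284 / sqrt(6) = 0.94806847
u_B1 = 0.072 / sqrt(6) = 0.029393877
u_B2 = 1.088 / sqrt(6) = 0.44417414
u_B3 = 0.06 / sqrt(3) = 0.034641016
uc = sqrt(0.94806847^2 + 0.029393877^2 + 0.44417414^2 + 0.034641016^2) = 1.0479449
U = k * uc = 2 * 1.0479449
U = 2.0959

2.0959


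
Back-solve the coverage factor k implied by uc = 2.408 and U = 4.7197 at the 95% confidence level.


k = U / uc
k = 4.7197 / 2.408
k = 1.96

1.96


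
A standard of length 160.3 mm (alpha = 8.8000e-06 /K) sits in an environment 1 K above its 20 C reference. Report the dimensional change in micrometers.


dL = L * alpha * dT
= 160.3 * 8.8000e-06 * 1
= 0.0014106 mm
dL_um = 0.0014106 * 1000 = 1.4106 um

1.4106


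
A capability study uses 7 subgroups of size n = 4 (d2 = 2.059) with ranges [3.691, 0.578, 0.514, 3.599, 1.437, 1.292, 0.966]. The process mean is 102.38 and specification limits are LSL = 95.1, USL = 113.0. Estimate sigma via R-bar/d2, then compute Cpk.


R_bar = (3.691 + 0.578 + 0.514 + 3.599 + 1.437 + 1.292 + 0.966) / 7 = 1.7252857
sigma = R_bar / d2 = 1.7252857 / 2.059 = 0.83792409
Cp = (USL - LSL)/(6*sigma) = (113.0 - 95.1)/(6*0.83792409) = 3.5604
Cpu = (113.0 - 102.38)/(3*0.83792409) = 4.2247
Cpl = (102.38 - 95.1)/(3*0.83792409) = 2.8960
Cpk = min(Cpu, Cpl) = 2.8960

2.8960


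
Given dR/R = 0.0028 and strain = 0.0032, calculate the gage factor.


GF = (dR/R) / epsilon
= 0.0028 / 0.0032
= 0.8750

0.8750


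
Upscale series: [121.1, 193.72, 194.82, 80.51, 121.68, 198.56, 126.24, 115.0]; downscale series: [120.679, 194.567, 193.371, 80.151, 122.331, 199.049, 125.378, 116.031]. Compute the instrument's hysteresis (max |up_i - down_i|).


|121.1 - 120.679| = 0.4210
|193.72 - 194.567| = 0.8470
|194.82 - 193.371| = 1.4490
|80.51 - 80.151| = 0.3590
|121.68 - 122.331| = 0.6510
|198.56 - 199.049| = 0.4890
|126.24 - 125.378| = 0.8620
|115.0 - 116.031| = 1.0310
hysteresis = max(diffs) = 1.4490

1.4490


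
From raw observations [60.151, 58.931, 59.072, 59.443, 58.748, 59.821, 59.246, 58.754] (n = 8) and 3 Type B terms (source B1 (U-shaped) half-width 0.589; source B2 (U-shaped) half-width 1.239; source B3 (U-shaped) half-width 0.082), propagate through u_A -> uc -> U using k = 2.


mean = (60.151 + 58.931 + 59.072 + 59.443 + 58.748 + 59.821 + 59.246 + 58.754) / 8 = 59.27075
s = sqrt(sum((x - mean)^2)/(n-1)) = 0.5075329
u_A = s / sqrt(n) = 0.5075329 / sqrt(8) = 0.17943998
u_B1 = 0.589 / sqrt(2) = 0.41648589
u_B2 = 1.239 / sqrt(2) = 0.8761053
u_B3 = 0.082 / sqrt(2) = 0.057982756
uc = sqrt(0.17943998^2 + 0.41648589^2 + 0.8761053^2 + 0.057982756^2) = 0.98822148
U = k * uc = 2 * 0.98822148
U = 1.9764

1.9764


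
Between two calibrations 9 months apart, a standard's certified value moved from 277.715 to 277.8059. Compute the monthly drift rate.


rate = (v2 - v1) / months
= (277.8059 - 277.715) / 9
= 0.0909 / 9
= 0.0101

0.0101


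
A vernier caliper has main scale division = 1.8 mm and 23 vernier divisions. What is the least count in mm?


LC = MSD / n_div
= 1.8 / 23
= 0.0783

0.0783


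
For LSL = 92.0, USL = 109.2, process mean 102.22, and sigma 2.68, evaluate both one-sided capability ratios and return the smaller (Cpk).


Cpu = (USL - mean) / (3*sigma) = (109.2 - 102.22) / (3*2.68) = 0.8682
Cpl = (mean - LSL) / (3*sigma) = (102.22 - 92.0) / (3*2.68) = 1.2711
Cpk = min(Cpu, Cpl) = 0.8682

0.8682


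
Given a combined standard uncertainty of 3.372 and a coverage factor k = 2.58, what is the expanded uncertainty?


U = k * uc
U = 2.58 * 3.372
U = 8.6998

8.6998


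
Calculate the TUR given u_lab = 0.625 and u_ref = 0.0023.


TUR = u_lab / u_ref
= 0.625 / 0.0023
= 271.7391

271.7391


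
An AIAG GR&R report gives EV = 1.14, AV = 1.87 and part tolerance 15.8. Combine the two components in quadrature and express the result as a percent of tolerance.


GRR = sqrt(EV^2 + AV^2) = sqrt(1.14^2 + 1.87^2) = 2.1900913
%GRR = GRR / tol * 100 = 2.1900913 / 15.8 * 100
%GRR = 13.8613

13.8613


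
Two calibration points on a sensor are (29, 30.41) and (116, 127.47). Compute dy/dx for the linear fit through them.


slope = (y2 - y1) / (x2 - x1)
= (127.47 - 30.41) / (116 - 29)
= 97.0600 / 87
= 1.1156

1.1156


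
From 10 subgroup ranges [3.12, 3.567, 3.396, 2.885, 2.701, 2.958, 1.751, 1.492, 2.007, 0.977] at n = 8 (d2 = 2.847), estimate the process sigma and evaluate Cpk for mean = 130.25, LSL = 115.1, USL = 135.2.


R_bar = (3.12 + 3.567 + 3.396 + 2.885 + 2.701 + 2.958 + 1.751 + 1.492 + 2.007 + 0.977) / 10 = 2.4854
sigma = R_bar / d2 = 2.4854 / 2.847 = 0.87298911
Cp = (USL - LSL)/(6*sigma) = (135.2 - 115.1)/(6*0.87298911) = 3.8374
Cpu = (135.2 - 130.25)/(3*0.87298911) = 1.8901
Cpl = (130.25 - 115.1)/(3*0.87298911) = 5.7847
Cpk = min(Cpu, Cpl) = 1.8901

1.8901


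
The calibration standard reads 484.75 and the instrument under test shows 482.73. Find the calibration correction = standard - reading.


Correction = standard - reading
= 484.75 - 482.73
= 2.0200

2.0200


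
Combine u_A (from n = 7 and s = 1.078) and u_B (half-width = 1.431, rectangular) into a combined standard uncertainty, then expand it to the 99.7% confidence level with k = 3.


u_A = s / sqrt(n) = 1.078 / sqrt(7) = 0.4074457
u_B = half_width / sqrt(3) = 1.431 / sqrt(3) = 0.82618824
uc = sqrt(u_A^2 + u_B^2) = sqrt(0.4074457^2 + 0.82618824^2) = 0.92119434
U = k * uc = 3 * 0.92119434
U = 2.7636

2.7636


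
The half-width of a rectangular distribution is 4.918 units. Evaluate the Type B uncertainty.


u_B = half_width / sqrt(3)
u_B = 4.918 / 1.7320508
u_B = 2.8394

2.8394


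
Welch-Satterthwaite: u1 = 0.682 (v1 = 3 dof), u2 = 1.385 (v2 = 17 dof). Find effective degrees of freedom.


uc = sqrt(u1^2 + u2^2) = sqrt(0.682^2 + 1.385^2) = 1.5438099
v_eff = uc^4 / (u1^4/v1 + u2^4/v2)
= 1.5438099^4 / (0.682^4/3 + 1.385^4/17)
= 5.6803525 / 0.28855975
v_eff = 19.6852

19.6852


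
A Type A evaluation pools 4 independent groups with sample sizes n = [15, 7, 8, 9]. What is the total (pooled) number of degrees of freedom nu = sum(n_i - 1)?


nu = sum_i (n_i - 1)
nu = ((15 - 1) + (7 - 1) + (8 - 1) + (9 - 1))
nu = 14 + 6 + 7 + 8
nu = 35

35


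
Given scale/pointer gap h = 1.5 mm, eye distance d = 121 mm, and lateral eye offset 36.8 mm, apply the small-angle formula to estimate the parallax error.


error = h * offset / d
= 1.5 * 36.8 / 121
= 0.4562

0.4562


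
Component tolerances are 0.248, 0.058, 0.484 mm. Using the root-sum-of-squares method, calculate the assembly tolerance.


RSS = sqrt(0.248^2 + 0.058^2 + 0.484^2)
= sqrt(0.299124)
= 0.5469

0.5469


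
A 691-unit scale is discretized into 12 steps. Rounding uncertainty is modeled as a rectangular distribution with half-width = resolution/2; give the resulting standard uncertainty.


resolution = range / divisions
resolution = 691 / 12 = 57.583333
u_res = resolution / (2*sqrt(3))
u_res = 57.583333 / 3.4641016
u_res = 16.6229

16.6229


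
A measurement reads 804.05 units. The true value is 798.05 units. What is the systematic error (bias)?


Systematic error = measured - true
= 804.05 - 798.05
= 6.0000

6.0000


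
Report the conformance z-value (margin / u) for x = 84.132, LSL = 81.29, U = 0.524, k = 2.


u = U / k = 0.524 / 2 = 0.262
margin = |LSL - x| = |81.29 - 84.132| = 2.842
z = margin / u = 2.842 / 0.262
z = 10.8473

10.8473


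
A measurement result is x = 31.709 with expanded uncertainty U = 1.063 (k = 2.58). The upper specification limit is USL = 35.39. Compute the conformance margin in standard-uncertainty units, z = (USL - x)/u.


u = U / k = 1.063 / 2.58 = 0.4120155
margin = |USL - x| = |35.39 - 31.709| = 3.681
z = margin / u = 3.681 / 0.4120155
z = 8.9341

8.9341


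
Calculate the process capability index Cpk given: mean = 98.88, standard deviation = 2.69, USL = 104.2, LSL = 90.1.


Cpu = (USL - mean) / (3*sigma) = (104.2 - 98.88) / (3*2.69) = 0.6592
Cpl = (mean - LSL) / (3*sigma) = (98.88 - 90.1) / (3*2.69) = 1.0880
Cpk = min(Cpu, Cpl) = 0.6592

0.6592


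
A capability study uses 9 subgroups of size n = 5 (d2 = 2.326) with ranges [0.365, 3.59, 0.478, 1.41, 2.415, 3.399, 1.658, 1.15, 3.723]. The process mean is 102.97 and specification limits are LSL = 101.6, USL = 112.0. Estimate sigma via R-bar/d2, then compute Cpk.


R_bar = (0.365 + 3.59 + 0.478 + 1.41 + 2.415 + 3.399 + 1.658 + 1.15 + 3.723) / 9 = 2.0208889
sigma = R_bar / d2 = 2.0208889 / 2.326 = 0.86882584
Cp = (USL - LSL)/(6*sigma) = (112.0 - 101.6)/(6*0.86882584) = 1.9950
Cpu = (112.0 - 102.97)/(3*0.86882584) = 3.4644
Cpl = (102.97 - 101.6)/(3*0.86882584) = 0.5256
Cpk = min(Cpu, Cpl) = 0.5256

0.5256


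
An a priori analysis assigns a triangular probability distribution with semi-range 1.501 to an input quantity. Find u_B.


u_B = half_width / sqrt(6)
u_B = 1.501 / 2.4494897
u_B = 0.6128

0.6128


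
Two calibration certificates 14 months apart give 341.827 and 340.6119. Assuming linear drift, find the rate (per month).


rate = (v2 - v1) / months
= (340.6119 - 341.827) / 14
= -1.2151 / 14
= -0.0868

-0.0868


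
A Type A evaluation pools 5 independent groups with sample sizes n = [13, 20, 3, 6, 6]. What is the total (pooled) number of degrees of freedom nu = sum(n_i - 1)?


nu = sum_i (n_i - 1)
nu = ((13 - 1) + (20 - 1) + (3 - 1) + (6 - 1) + (6 - 1))
nu = 12 + 19 + 2 + 5 + 5
nu = 43

43


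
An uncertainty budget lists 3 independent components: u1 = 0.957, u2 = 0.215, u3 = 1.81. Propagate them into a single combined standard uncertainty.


uc = sqrt(0.957^2 + 0.215^2 + 1.81^2)
uc = sqrt(4.238174)
uc = 2.0587

2.0587


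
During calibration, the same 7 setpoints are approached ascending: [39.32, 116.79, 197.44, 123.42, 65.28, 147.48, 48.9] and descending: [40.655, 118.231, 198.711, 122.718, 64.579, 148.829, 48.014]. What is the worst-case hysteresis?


|39.32 - 40.655| = 1.3350
|116.79 - 118.231| = 1.4410
|197.44 - 198.711| = 1.2710
|123.42 - 122.718| = 0.7020
|65.28 - 64.579| = 0.7010
|147.48 - 148.829| = 1.3490
|48.9 - 48.014| = 0.8860
hysteresis = max(diffs) = 1.4410

1.4410


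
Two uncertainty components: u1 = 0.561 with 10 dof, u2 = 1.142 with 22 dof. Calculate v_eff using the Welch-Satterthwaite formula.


uc = sqrt(u1^2 + u2^2) = sqrt(0.561^2 + 1.142^2) = 1.2723541
v_eff = uc^4 / (u1^4/v1 + u2^4/v2)
= 1.2723541^4 / (0.561^4/10 + 1.142^4/22)
= 2.6207885 / 0.08721601
v_eff = 30.0494

30.0494


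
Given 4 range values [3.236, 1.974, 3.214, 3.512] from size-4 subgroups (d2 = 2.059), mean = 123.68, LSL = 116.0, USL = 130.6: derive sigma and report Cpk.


R_bar = (3.236 + 1.974 + 3.214 + 3.512) / 4 = 2.984
sigma = R_bar / d2 = 2.984 / 2.059 = 1.4492472
Cp = (USL - LSL)/(6*sigma) = (130.6 - 116.0)/(6*1.4492472) = 1.6790
Cpu = (130.6 - 123.68)/(3*1.4492472) = 1.5916
Cpl = (123.68 - 116.0)/(3*1.4492472) = 1.7664
Cpk = min(Cpu, Cpl) = 1.5916

1.5916


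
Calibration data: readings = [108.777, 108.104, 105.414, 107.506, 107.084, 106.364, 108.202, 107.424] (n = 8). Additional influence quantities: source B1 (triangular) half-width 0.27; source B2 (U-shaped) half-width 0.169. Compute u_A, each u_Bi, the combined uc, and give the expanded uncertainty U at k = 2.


mean = (108.777 + 108.104 + 105.414 + 107.506 + 107.084 + 106.364 + 108.202 + 107.424) / 8 = 107.359375
s = sqrt(sum((x - mean)^2)/(n-1)) = 1.0790807
u_A = s / sqrt(n) = 1.0790807 / sqrt(8) = 0.38151264
u_B1 = 0.27 / sqrt(6) = 0.11022704
u_B2 = 0.169 / sqrt(2) = 0.11950105
uc = sqrt(0.38151264^2 + 0.11022704^2 + 0.11950105^2) = 0.4147076
U = k * uc = 2 * 0.4147076
U = 0.8294

0.8294


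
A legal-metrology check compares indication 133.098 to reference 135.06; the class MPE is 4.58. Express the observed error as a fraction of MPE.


e = indication - reference = 133.098 - 135.06 = -1.9620
|e| = 1.9620
ratio = |e| / MPE = 1.9620 / 4.58
ratio = 0.4284

0.4284


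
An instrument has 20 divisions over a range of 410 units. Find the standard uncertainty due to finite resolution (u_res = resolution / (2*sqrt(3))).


resolution = range / divisions
resolution = 410 / 20 = 20.5
u_res = resolution / (2*sqrt(3))
u_res = 20.5 / 3.4641016
u_res = 5.9178

5.9178


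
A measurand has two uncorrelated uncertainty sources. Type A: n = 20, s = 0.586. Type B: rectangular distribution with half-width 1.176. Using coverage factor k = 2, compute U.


u_A = s / sqrt(n) = 0.586 / sqrt(20) = 0.13103358
u_B = half_width / sqrt(3) = 1.176 / sqrt(3) = 0.67896392
uc = sqrt(u_A^2 + u_B^2) = sqrt(0.13103358^2 + 0.67896392^2) = 0.69149245
U = k * uc = 2 * 0.69149245
U = 1.3830

1.3830


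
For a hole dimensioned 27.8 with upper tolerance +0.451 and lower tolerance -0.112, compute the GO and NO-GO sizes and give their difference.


GO = nominal - lower_tol (smallest hole = maximum material condition)
GO = 27.8 - 0.112 = 27.688
NO-GO = nominal + upper_tol (largest hole = least material condition)
NO-GO = 27.8 + 0.451 = 28.251
spread = NO-GO - GO = 28.251 - 27.688 = 0.5630

0.5630


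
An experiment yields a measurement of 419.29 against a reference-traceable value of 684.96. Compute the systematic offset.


Systematic error = measured - true
= 419.29 - 684.96
= -265.6700

-265.6700


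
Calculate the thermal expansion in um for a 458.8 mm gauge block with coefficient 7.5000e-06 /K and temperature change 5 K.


dL = L * alpha * dT
= 458.8 * 7.5000e-06 * 5
= 0.0172050 mm
dL_um = 0.0172050 * 1000 = 17.2050 um

17.2050


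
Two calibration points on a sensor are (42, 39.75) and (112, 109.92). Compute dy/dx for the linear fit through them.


slope = (y2 - y1) / (x2 - x1)
= (109.92 - 39.75) / (112 - 42)
= 70.1700 / 70
= 1.0024

1.0024


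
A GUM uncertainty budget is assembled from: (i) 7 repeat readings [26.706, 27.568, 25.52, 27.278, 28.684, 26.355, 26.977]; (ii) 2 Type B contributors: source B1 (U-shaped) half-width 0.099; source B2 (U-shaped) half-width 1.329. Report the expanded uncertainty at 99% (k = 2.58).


mean = (26.706 + 27.568 + 25.52 + 27.278 + 28.684 + 26.355 + 26.977) / 7 = 27.01257143
s = sqrt(sum((x - mean)^2)/(n-1)) = 0.99398589
u_A = s / sqrt(n) = 0.99398589 / sqrt(7) = 0.37569135
u_B1 = 0.099 / sqrt(2) = 0.070003571
u_B2 = 1.329 / sqrt(2) = 0.93974491
uc = sqrt(0.37569135^2 + 0.070003571^2 + 0.93974491^2) = 1.0144777
U = k * uc = 2.58 * 1.0144777
U = 2.6174

2.6174


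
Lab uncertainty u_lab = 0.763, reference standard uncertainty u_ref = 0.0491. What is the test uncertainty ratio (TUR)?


TUR = u_lab / u_ref
= 0.763 / 0.0491
= 15.5397

15.5397


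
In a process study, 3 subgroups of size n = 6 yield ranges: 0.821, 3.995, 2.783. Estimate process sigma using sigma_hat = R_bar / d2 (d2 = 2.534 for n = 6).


R_bar = (0.821 + 3.995 + 2.783) / 3
R_bar = 7.599 / 3 = 2.533
sigma_hat = R_bar / d2 = 2.533 / 2.534 = 0.9996

0.9996


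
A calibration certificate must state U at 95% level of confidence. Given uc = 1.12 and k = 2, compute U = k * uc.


U = k * uc
U = 2 * 1.12
U = 2.2400

2.2400


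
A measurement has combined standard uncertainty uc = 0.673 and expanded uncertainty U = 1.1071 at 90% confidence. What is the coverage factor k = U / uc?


k = U / uc
k = 1.1071 / 0.673
k = 1.645

1.645


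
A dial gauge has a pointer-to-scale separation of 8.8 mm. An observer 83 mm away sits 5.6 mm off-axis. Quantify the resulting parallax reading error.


error = h * offset / d
= 8.8 * 5.6 / 83
= 0.5937

0.5937


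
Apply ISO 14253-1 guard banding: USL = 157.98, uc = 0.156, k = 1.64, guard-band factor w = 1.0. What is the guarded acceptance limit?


U = k * uc = 1.64 * 0.156 = 0.25584
guard band g = w * U = 1.0 * 0.25584 = 0.25584
AL = USL - g = 157.98 - 0.25584
AL = 157.7242

157.7242


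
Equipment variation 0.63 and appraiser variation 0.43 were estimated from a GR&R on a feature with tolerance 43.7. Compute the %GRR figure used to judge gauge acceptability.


GRR = sqrt(EV^2 + AV^2) = sqrt(0.63^2 + 0.43^2) = 0.76275815
%GRR = GRR / tol * 100 = 0.76275815 / 43.7 * 100
%GRR = 1.7454

1.7454


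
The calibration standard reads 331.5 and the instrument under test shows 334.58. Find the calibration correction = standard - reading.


Correction = standard - reading
= 331.5 - 334.58
= -3.0800

-3.0800


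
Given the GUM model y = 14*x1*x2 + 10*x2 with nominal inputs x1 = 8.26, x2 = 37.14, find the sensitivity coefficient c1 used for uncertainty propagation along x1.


y = 14*x1*x2 + 10*x2
dy/dx1 = 14*x2
Evaluate at x2 = 37.14: c1 = 14 * 37.14
c1 = 519.9600

519.9600


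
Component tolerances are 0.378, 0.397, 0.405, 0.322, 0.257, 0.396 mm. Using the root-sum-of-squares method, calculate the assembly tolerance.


RSS = sqrt(0.378^2 + 0.397^2 + 0.405^2 + 0.322^2 + 0.257^2 + 0.396^2)
= sqrt(0.791067)
= 0.8894

0.8894


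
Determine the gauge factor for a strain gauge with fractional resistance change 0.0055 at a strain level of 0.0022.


GF = (dR/R) / epsilon
= 0.0055 / 0.0022
= 2.5000

2.5000


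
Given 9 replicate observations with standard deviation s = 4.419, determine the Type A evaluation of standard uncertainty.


u_A = s / sqrt(n)
u_A = 4.419 / sqrt(9)
u_A = 4.419 / 3
u_A = 1.4730

1.4730


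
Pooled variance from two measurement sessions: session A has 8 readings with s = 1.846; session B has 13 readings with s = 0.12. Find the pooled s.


s_p = sqrt(((n1-1)*s1^2 + (n2-1)*s2^2) / (n1+n2-2))
numerator = (8-1)*1.846^2 + (13-1)*0.12^2 = 23.854012 + 0.1728 = 24.026812
denominator = 8 + 13 - 2 = 19
s_p^2 = 24.026812 / 19 = 1.2645691
s_p = sqrt(1.2645691) = 1.1245

1.1245


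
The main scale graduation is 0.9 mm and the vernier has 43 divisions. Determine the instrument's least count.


LC = MSD / n_div
= 0.9 / 43
= 0.0209

0.0209


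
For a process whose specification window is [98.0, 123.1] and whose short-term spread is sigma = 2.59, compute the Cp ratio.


Cp = (USL - LSL) / (6 * sigma)
= (123.1 - 98.0) / (6 * 2.59)
= 25.1000 / 15.5400
= 1.6152

1.6152


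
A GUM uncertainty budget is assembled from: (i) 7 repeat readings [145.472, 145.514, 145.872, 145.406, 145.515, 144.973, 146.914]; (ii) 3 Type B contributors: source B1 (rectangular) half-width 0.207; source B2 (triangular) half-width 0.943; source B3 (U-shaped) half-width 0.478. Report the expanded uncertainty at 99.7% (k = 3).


mean = (145.472 + 145.514 + 145.872 + 145.406 + 145.515 + 144.973 + 146.914) / 7 = 145.6665714
s = sqrt(sum((x - mean)^2)/(n-1)) = 0.60982617
u_A = s / sqrt(n) = 0.60982617 / sqrt(7) = 0.23049263
u_B1 = 0.207 / sqrt(3) = 0.11951151
u_B2 = 0.943 / sqrt(6) = 0.38497814
u_B3 = 0.478 / sqrt(2) = 0.33799704
uc = sqrt(0.23049263^2 + 0.11951151^2 + 0.38497814^2 + 0.33799704^2) = 0.57433442
U = k * uc = 3 * 0.57433442
U = 1.7230

1.7230


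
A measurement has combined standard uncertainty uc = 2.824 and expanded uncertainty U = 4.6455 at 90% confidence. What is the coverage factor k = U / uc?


k = U / uc
k = 4.6455 / 2.824
k = 1.645

1.645


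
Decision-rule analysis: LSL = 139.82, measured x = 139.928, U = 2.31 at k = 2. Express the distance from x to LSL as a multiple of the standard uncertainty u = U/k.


u = U / k = 2.31 / 2 = 1.155
margin = |LSL - x| = |139.82 - 139.928| = 0.108
z = margin / u = 0.108 / 1.155
z = 0.0935

0.0935


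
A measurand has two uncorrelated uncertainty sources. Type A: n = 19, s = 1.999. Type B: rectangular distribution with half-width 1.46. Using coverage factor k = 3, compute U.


u_A = s / sqrt(n) = 1.999 / sqrt(19) = 0.45860205
u_B = half_width / sqrt(3) = 1.46 / sqrt(3) = 0.84293139
uc = sqrt(u_A^2 + u_B^2) = sqrt(0.45860205^2 + 0.84293139^2) = 0.95960886
U = k * uc = 3 * 0.95960886
U = 2.8788

2.8788


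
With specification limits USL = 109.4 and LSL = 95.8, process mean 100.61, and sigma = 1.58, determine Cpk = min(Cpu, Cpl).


Cpu = (USL - mean) / (3*sigma) = (109.4 - 100.61) / (3*1.58) = 1.8544
Cpl = (mean - LSL) / (3*sigma) = (100.61 - 95.8) / (3*1.58) = 1.0148
Cpk = min(Cpu, Cpl) = 1.0148

1.0148


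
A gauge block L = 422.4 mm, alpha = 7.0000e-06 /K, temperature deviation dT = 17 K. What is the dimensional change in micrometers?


dL = L * alpha * dT
= 422.4 * 7.0000e-06 * 17
= 0.0502656 mm
dL_um = 0.0502656 * 1000 = 50.2656 um

50.2656


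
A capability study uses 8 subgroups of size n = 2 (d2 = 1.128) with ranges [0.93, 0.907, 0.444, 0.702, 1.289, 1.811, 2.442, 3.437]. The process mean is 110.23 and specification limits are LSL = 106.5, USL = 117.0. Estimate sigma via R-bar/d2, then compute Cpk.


R_bar = (0.93 + 0.907 + 0.444 + 0.702 + 1.289 + 1.811 + 2.442 + 3.437) / 8 = 1.49525
sigma = R_bar / d2 = 1.49525 / 1.128 = 1.3255762
Cp = (USL - LSL)/(6*sigma) = (117.0 - 106.5)/(6*1.3255762) = 1.3202
Cpu = (117.0 - 110.23)/(3*1.3255762) = 1.7024
Cpl = (110.23 - 106.5)/(3*1.3255762) = 0.9380
Cpk = min(Cpu, Cpl) = 0.9380

0.9380


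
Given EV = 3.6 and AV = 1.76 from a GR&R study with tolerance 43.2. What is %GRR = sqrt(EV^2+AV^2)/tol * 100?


GRR = sqrt(EV^2 + AV^2) = sqrt(3.6^2 + 1.76^2) = 4.0071935
%GRR = GRR / tol * 100 = 4.0071935 / 43.2 * 100
%GRR = 9.2759

9.2759


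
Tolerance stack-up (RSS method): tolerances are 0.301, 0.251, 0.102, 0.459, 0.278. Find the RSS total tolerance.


RSS = sqrt(0.301^2 + 0.251^2 + 0.102^2 + 0.459^2 + 0.278^2)
= sqrt(0.451971)
= 0.6723

0.6723


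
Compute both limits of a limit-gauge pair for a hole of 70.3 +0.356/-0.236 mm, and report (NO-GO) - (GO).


GO = nominal - lower_tol (smallest hole = maximum material condition)
GO = 70.3 - 0.236 = 70.064
NO-GO = nominal + upper_tol (largest hole = least material condition)
NO-GO = 70.3 + 0.356 = 70.656
spread = NO-GO - GO = 70.656 - 70.064 = 0.5920

0.5920


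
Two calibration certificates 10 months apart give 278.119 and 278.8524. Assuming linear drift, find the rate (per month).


rate = (v2 - v1) / months
= (278.8524 - 278.119) / 10
= 0.7334 / 10
= 0.0733

0.0733


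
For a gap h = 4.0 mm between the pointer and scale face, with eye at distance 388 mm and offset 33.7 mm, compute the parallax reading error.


error = h * offset / d
= 4.0 * 33.7 / 388
= 0.3474

0.3474


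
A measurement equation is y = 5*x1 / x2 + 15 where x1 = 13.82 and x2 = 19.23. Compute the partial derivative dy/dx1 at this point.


y = 5*x1 / x2 + 15
dy/dx1 = 5/x2
Evaluate at x2 = 19.23: c1 = 5 / 19.23
c1 = 0.2600

0.2600


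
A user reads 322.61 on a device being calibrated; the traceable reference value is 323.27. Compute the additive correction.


Correction = standard - reading
= 323.27 - 322.61
= 0.6600

0.6600


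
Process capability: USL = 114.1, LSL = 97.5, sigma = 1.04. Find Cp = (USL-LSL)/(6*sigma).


Cp = (USL - LSL) / (6 * sigma)
= (114.1 - 97.5) / (6 * 1.04)
= 16.6000 / 6.2400
= 2.6603

2.6603


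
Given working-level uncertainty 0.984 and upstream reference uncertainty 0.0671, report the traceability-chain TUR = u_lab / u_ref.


TUR = u_lab / u_ref
= 0.984 / 0.0671
= 14.6647

14.6647


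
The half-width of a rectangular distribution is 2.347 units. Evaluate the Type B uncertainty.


u_B = half_width / sqrt(3)
u_B = 2.347 / 1.7320508
u_B = 1.3550

1.3550


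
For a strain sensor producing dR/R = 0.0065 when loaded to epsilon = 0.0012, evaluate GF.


GF = (dR/R) / epsilon
= 0.0065 / 0.0012
= 5.4167

5.4167


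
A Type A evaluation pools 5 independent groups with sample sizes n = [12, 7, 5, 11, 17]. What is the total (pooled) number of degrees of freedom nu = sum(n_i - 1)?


nu = sum_i (n_i - 1)
nu = ((12 - 1) + (7 - 1) + (5 - 1) + (11 - 1) + (17 - 1))
nu = 11 + 6 + 4 + 10 + 16
nu = 47

47


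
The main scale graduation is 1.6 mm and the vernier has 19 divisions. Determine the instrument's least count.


LC = MSD / n_div
= 1.6 / 19
= 0.0842

0.0842


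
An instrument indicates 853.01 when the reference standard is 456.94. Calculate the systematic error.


Systematic error = measured - true
= 853.01 - 456.94
= 396.0700

396.0700


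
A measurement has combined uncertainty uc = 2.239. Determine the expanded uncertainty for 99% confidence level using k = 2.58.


U = k * uc
U = 2.58 * 2.239
U = 5.7766

5.7766


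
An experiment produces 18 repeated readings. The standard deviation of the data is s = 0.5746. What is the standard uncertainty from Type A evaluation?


u_A = s / sqrt(n)
u_A = 0.5746 / sqrt(18)
u_A = 0.5746 / 4.2426407
u_A = 0.1354

0.1354


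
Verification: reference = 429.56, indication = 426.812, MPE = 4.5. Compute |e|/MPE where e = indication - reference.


e = indication - reference = 426.812 - 429.56 = -2.7480
|e| = 2.7480
ratio = |e| / MPE = 2.7480 / 4.5
ratio = 0.6107

0.6107


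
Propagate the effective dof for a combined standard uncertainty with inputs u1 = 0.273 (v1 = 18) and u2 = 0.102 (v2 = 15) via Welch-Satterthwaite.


uc = sqrt(u1^2 + u2^2) = sqrt(0.273^2 + 0.102^2) = 0.29143267
v_eff = uc^4 / (u1^4/v1 + u2^4/v2)
= 0.29143267^4 / (0.273^4/18 + 0.102^4/15)
= 0.0072136147 / 0.00031580354
v_eff = 22.8421

22.8421


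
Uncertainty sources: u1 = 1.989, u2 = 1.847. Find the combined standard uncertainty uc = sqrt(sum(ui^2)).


uc = sqrt(1.989^2 + 1.847^2)
uc = sqrt(7.36753)
uc = 2.7143

2.7143


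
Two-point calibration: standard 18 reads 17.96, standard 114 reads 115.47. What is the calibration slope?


slope = (y2 - y1) / (x2 - x1)
= (115.47 - 17.96) / (114 - 18)
= 97.5100 / 96
= 1.0157

1.0157


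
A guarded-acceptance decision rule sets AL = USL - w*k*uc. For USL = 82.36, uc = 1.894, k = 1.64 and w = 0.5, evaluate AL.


U = k * uc = 1.64 * 1.894 = 3.10616
guard band g = w * U = 0.5 * 3.10616 = 1.55308
AL = USL - g = 82.36 - 1.55308
AL = 80.8069

80.8069


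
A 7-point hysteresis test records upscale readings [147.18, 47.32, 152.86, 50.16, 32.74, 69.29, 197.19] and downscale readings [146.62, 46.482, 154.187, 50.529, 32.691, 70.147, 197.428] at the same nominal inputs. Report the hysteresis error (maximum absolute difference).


|147.18 - 146.62| = 0.5600
|47.32 - 46.482| = 0.8380
|152.86 - 154.187| = 1.3270
|50.16 - 50.529| = 0.3690
|32.74 - 32.691| = 0.0490
|69.29 - 70.147| = 0.8570
|197.19 - 197.428| = 0.2380
hysteresis = max(diffs) = 1.3270

1.3270
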